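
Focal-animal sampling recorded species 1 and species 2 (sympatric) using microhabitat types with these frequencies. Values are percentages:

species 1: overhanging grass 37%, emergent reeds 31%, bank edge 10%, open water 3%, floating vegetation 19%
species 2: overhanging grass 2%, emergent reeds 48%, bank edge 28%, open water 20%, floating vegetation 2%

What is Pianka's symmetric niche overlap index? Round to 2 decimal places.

Convert percentages to proportions (divide by 100).
Σ p₁ᵢp₂ᵢ = 0.0074 + 0.1488 + 0.0280 + 0.0060 + 0.0038 = 0.1940
Σp_1ᵢ² = 0.37² + 0.31² + 0.10² + 0.03² + 0.19² = 0.1369 + 0.0961 + 0.0100 + 0.0009 + 0.0361 = 0.2800
Σp_2ᵢ² = 0.02² + 0.48² + 0.28² + 0.20² + 0.02² = 0.0004 + 0.2304 + 0.0784 + 0.0400 + 0.0004 = 0.3496
O = 0.1940 / √(0.2800 × 0.3496) = 0.1940 / 0.31287 = 0.6201

0.62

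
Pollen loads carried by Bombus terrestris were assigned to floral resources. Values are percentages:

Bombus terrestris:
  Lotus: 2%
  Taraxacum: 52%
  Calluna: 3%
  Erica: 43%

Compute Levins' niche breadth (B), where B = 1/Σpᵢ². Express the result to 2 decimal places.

2.19

Convert percentages to proportions (divide by 100).
Σpᵢ² = 0.02² + 0.52² + 0.03² + 0.43² = 0.0004 + 0.2704 + 0.0009 + 0.1849 = 0.4566
B = 1 / 0.4566 = 2.1901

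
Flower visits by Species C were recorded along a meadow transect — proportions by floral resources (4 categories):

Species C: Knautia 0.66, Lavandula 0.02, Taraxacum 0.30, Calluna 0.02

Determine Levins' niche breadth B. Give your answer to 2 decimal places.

1.90

Σpᵢ² = 0.66² + 0.02² + 0.30² + 0.02² = 0.4356 + 0.0004 + 0.0900 + 0.0004 = 0.5264
B = 1 / 0.5264 = 1.8997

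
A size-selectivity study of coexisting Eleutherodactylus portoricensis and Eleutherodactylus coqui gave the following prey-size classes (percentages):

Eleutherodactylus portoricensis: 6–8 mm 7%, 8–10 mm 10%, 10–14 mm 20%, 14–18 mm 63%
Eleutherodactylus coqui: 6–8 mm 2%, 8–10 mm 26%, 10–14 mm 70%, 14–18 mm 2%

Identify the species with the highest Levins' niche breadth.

Eleutherodactylus portoricensis

Convert percentages to proportions (divide by 100).
Σp_portᵢ² = 0.07² + 0.10² + 0.20² + 0.63² = 0.0049 + 0.0100 + 0.0400 + 0.3969 = 0.4518
B_port = 1 / 0.4518 = 2.2134
Σp_coquᵢ² = 0.02² + 0.26² + 0.70² + 0.02² = 0.0004 + 0.0676 + 0.4900 + 0.0004 = 0.5584
B_coqu = 1 / 0.5584 = 1.7908
Highest B → broadest niche (most generalist): Eleutherodactylus portoricensis (B = 2.21).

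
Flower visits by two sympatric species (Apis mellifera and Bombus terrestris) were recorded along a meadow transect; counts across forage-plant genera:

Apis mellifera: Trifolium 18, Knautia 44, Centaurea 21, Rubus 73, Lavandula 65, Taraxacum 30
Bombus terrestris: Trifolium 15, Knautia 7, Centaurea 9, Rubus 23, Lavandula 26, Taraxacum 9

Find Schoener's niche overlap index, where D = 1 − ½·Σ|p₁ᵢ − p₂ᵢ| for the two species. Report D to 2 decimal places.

Proportions for Apis mellifera (n=251): 18/251=0.0717, 44/251=0.1753, 21/251=0.0837, 73/251=0.2908, 65/251=0.2590, 30/251=0.1195
Proportions for Bombus terrestris (n=89): 15/89=0.1685, 7/89=0.0787, 9/89=0.1011, 23/89=0.2584, 26/89=0.2921, 9/89=0.1011
Σ|p₁ᵢ − p₂ᵢ| = 0.0968 + 0.0966 + 0.0174 + 0.0324 + 0.0331 + 0.0184 = 0.2947
D = 1 − ½ × 0.2947 = 1 − 0.14735 = 0.85265

0.85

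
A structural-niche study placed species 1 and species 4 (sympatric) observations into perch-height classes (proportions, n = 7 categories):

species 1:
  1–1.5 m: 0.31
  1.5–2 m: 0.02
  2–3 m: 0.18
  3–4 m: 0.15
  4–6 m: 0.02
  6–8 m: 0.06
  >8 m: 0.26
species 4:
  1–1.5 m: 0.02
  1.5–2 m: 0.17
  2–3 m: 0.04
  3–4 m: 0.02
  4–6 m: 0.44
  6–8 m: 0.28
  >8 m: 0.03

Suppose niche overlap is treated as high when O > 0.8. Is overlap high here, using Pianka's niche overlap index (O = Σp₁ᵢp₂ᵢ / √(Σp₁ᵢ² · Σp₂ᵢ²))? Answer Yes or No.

No

Σ p₁ᵢp₂ᵢ = 0.0062 + 0.0034 + 0.0072 + 0.0030 + 0.0088 + 0.0168 + 0.0078 = 0.0532
Σp_1ᵢ² = 0.31² + 0.02² + 0.18² + 0.15² + 0.02² + 0.06² + 0.26² = 0.0961 + 0.0004 + 0.0324 + 0.0225 + 0.0004 + 0.0036 + 0.0676 = 0.2230
Σp_2ᵢ² = 0.02² + 0.17² + 0.04² + 0.02² + 0.44² + 0.28² + 0.03² = 0.0004 + 0.0289 + 0.0016 + 0.0004 + 0.1936 + 0.0784 + 0.0009 = 0.3042
O = 0.0532 / √(0.2230 × 0.3042) = 0.0532 / 0.26045 = 0.2043
O = 0.2043 < 0.8 → No.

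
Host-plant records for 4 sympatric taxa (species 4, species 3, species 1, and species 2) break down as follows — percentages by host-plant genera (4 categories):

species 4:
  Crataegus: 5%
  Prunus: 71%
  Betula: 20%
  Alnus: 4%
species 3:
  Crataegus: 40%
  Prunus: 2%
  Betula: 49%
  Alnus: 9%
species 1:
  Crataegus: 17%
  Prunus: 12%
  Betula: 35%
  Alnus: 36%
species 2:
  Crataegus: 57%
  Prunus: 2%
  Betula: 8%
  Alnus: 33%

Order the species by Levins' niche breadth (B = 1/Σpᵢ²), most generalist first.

species 1 > species 3 > species 2 > species 4

Convert percentages to proportions (divide by 100).
Σp_4ᵢ² = 0.05² + 0.71² + 0.20² + 0.04² = 0.0025 + 0.5041 + 0.0400 + 0.0016 = 0.5482
B_4 = 1 / 0.5482 = 1.8242
Σp_3ᵢ² = 0.40² + 0.02² + 0.49² + 0.09² = 0.1600 + 0.0004 + 0.2401 + 0.0081 = 0.4086
B_3 = 1 / 0.4086 = 2.4474
Σp_1ᵢ² = 0.17² + 0.12² + 0.35² + 0.36² = 0.0289 + 0.0144 + 0.1225 + 0.1296 = 0.2954
B_1 = 1 / 0.2954 = 3.3852
Σp_2ᵢ² = 0.57² + 0.02² + 0.08² + 0.33² = 0.3249 + 0.0004 + 0.0064 + 0.1089 = 0.4406
B_2 = 1 / 0.4406 = 2.2696
Ranking by B (broadest → narrowest): species 1 (3.39) > species 3 (2.45) > species 2 (2.27) > species 4 (1.82)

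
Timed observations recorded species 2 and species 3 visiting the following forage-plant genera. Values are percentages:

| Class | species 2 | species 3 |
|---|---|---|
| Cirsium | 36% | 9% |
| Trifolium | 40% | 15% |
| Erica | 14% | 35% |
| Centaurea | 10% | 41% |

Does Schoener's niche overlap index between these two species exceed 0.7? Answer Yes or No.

Convert percentages to proportions (divide by 100).
Σ|p₁ᵢ − p₂ᵢ| = 0.27 + 0.25 + 0.21 + 0.31 = 1.04
D = 1 − ½ × 1.04 = 1 − 0.520 = 0.4800
D = 0.4800 < 0.7 → No.

No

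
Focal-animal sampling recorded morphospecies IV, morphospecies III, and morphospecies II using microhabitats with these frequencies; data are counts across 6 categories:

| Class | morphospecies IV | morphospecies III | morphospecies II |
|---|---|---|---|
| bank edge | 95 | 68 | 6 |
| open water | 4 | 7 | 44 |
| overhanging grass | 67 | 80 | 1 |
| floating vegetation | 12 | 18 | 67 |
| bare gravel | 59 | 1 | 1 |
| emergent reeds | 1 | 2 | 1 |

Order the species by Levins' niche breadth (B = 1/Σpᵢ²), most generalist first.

Proportions for morphospecies IV (n=238): 95/238=0.3992, 4/238=0.0168, 67/238=0.2815, 12/238=0.0504, 59/238=0.2479, 1/238=0.0042
Proportions for morphospecies III (n=176): 68/176=0.3864, 7/176=0.0398, 80/176=0.4545, 18/176=0.1023, 1/176=0.0057, 2/176=0.0114
Proportions for morphospecies II (n=120): 6/120=0.0500, 44/120=0.3667, 1/120=0.0083, 67/120=0.5583, 1/120=0.0083, 1/120=0.0083
Σp_IVᵢ² = 0.3992² + 0.0168² + 0.2815² + 0.0504² + 0.2479² + 0.0042² = 0.159361 + 0.000282 + 0.079242 + 0.002540 + 0.061454 + 0.000018 = 0.302897
B_IV = 1 / 0.302897 = 3.3015
Σp_IIIᵢ² = 0.3864² + 0.0398² + 0.4545² + 0.1023² + 0.0057² + 0.0114² = 0.149305 + 0.001584 + 0.206570 + 0.010465 + 0.000032 + 0.000130 = 0.368086
B_III = 1 / 0.368086 = 2.7168
Σp_IIᵢ² = 0.0500² + 0.3667² + 0.0083² + 0.5583² + 0.0083² + 0.0083² = 0.002500 + 0.134469 + 0.000069 + 0.311699 + 0.000069 + 0.000069 = 0.448875
B_II = 1 / 0.448875 = 2.2278
Ranking by B (broadest → narrowest): morphospecies IV (3.30) > morphospecies III (2.72) > morphospecies II (2.23)

morphospecies IV > morphospecies III > morphospecies II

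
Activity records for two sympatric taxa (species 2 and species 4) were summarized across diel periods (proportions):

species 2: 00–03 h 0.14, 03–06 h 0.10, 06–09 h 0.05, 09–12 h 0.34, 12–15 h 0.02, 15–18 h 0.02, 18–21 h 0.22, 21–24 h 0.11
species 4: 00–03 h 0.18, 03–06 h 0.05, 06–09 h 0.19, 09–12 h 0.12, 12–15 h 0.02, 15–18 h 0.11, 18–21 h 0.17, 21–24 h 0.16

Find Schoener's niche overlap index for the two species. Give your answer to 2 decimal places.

Σ|p₁ᵢ − p₂ᵢ| = 0.04 + 0.05 + 0.14 + 0.22 + 0.00 + 0.09 + 0.05 + 0.05 = 0.64
D = 1 − ½ × 0.64 = 1 − 0.320 = 0.6800

0.68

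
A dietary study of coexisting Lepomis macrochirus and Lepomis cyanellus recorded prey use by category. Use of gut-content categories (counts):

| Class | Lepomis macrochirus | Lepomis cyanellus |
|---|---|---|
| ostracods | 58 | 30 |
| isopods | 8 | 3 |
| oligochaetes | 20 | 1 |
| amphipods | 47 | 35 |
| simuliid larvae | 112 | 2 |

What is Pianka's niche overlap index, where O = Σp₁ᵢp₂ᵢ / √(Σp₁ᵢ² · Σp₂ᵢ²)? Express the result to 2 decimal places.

0.58

Proportions for Lepomis macrochirus (n=245): 58/245=0.2367, 8/245=0.0327, 20/245=0.0816, 47/245=0.1918, 112/245=0.4571
Proportions for Lepomis cyanellus (n=71): 30/71=0.4225, 3/71=0.0423, 1/71=0.0141, 35/71=0.4930, 2/71=0.0282
Σ p₁ᵢp₂ᵢ = 0.100006 + 0.001383 + 0.001151 + 0.094557 + 0.012890 = 0.209987
Σp_1ᵢ² = 0.2367² + 0.0327² + 0.0816² + 0.1918² + 0.4571² = 0.056027 + 0.001069 + 0.006659 + 0.036787 + 0.208940 = 0.309482
Σp_2ᵢ² = 0.4225² + 0.0423² + 0.0141² + 0.4930² + 0.0282² = 0.178506 + 0.001789 + 0.000199 + 0.243049 + 0.000795 = 0.424338
O = 0.209987 / √(0.309482 × 0.424338) = 0.209987 / 0.3623879 = 0.5795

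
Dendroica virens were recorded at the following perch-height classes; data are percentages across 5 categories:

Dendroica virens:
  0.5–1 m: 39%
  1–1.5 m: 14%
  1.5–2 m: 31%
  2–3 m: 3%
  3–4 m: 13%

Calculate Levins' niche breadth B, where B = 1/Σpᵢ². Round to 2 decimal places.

3.50

Convert percentages to proportions (divide by 100).
Σpᵢ² = 0.39² + 0.14² + 0.31² + 0.03² + 0.13² = 0.1521 + 0.0196 + 0.0961 + 0.0009 + 0.0169 = 0.2856
B = 1 / 0.2856 = 3.5014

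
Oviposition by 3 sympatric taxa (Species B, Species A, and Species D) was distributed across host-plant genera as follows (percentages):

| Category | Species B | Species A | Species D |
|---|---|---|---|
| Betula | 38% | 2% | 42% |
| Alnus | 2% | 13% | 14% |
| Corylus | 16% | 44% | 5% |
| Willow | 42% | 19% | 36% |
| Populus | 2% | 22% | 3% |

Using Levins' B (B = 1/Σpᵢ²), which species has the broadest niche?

Species A

Convert percentages to proportions (divide by 100).
Σp_Bᵢ² = 0.38² + 0.02² + 0.16² + 0.42² + 0.02² = 0.1444 + 0.0004 + 0.0256 + 0.1764 + 0.0004 = 0.3472
B_B = 1 / 0.3472 = 2.8802
Σp_Aᵢ² = 0.02² + 0.13² + 0.44² + 0.19² + 0.22² = 0.0004 + 0.0169 + 0.1936 + 0.0361 + 0.0484 = 0.2954
B_A = 1 / 0.2954 = 3.3852
Σp_Dᵢ² = 0.42² + 0.14² + 0.05² + 0.36² + 0.03² = 0.1764 + 0.0196 + 0.0025 + 0.1296 + 0.0009 = 0.3290
B_D = 1 / 0.3290 = 3.0395
Highest B → broadest niche (most generalist): Species A (B = 3.39).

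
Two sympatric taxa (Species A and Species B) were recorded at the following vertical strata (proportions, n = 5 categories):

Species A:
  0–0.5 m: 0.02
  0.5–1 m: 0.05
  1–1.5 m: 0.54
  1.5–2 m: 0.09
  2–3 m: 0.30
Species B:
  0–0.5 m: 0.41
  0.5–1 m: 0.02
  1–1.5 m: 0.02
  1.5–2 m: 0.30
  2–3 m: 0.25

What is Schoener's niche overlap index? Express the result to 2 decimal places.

Σ|p₁ᵢ − p₂ᵢ| = 0.39 + 0.03 + 0.52 + 0.21 + 0.05 = 1.20
D = 1 − ½ × 1.20 = 1 − 0.600 = 0.4000

0.40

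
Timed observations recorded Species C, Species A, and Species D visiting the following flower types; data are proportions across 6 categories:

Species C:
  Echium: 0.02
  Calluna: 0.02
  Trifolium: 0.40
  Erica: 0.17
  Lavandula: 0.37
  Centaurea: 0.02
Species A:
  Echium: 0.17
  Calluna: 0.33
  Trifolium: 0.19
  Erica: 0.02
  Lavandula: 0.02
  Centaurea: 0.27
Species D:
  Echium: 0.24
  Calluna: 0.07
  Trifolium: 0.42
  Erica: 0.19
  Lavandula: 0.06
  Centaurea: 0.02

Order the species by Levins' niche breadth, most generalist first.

Σp_Cᵢ² = 0.02² + 0.02² + 0.40² + 0.17² + 0.37² + 0.02² = 0.0004 + 0.0004 + 0.1600 + 0.0289 + 0.1369 + 0.0004 = 0.3270
B_C = 1 / 0.3270 = 3.0581
Σp_Aᵢ² = 0.17² + 0.33² + 0.19² + 0.02² + 0.02² + 0.27² = 0.0289 + 0.1089 + 0.0361 + 0.0004 + 0.0004 + 0.0729 = 0.2476
B_A = 1 / 0.2476 = 4.0388
Σp_Dᵢ² = 0.24² + 0.07² + 0.42² + 0.19² + 0.06² + 0.02² = 0.0576 + 0.0049 + 0.1764 + 0.0361 + 0.0036 + 0.0004 = 0.2790
B_D = 1 / 0.2790 = 3.5842
Ranking by B (broadest → narrowest): Species A (4.04) > Species D (3.58) > Species C (3.06)

Species A > Species D > Species C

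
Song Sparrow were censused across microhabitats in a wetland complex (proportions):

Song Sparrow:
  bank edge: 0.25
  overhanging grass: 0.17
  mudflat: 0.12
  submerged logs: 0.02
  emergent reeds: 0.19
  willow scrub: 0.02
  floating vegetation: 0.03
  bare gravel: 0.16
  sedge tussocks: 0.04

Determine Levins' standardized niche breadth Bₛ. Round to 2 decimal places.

Σpᵢ² = 0.25² + 0.17² + 0.12² + 0.02² + 0.19² + 0.02² + 0.03² + 0.16² + 0.04² = 0.0625 + 0.0289 + 0.0144 + 0.0004 + 0.0361 + 0.0004 + 0.0009 + 0.0256 + 0.0016 = 0.1708
B = 1 / 0.1708 = 5.8548
Bₛ = (B − 1)/(n − 1) = (5.8548 − 1)/(9 − 1) = 4.8548/8 = 0.6069

0.61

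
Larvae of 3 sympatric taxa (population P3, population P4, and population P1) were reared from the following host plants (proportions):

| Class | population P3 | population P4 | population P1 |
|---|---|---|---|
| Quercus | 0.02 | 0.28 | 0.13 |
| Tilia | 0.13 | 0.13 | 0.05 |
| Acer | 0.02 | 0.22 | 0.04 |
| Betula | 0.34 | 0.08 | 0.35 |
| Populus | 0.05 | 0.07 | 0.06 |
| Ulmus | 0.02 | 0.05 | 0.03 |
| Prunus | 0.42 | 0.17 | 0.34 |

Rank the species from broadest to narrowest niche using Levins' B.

population P4 > population P1 > population P3

Σp_P3ᵢ² = 0.02² + 0.13² + 0.02² + 0.34² + 0.05² + 0.02² + 0.42² = 0.0004 + 0.0169 + 0.0004 + 0.1156 + 0.0025 + 0.0004 + 0.1764 = 0.3126
B_P3 = 1 / 0.3126 = 3.1990
Σp_P4ᵢ² = 0.28² + 0.13² + 0.22² + 0.08² + 0.07² + 0.05² + 0.17² = 0.0784 + 0.0169 + 0.0484 + 0.0064 + 0.0049 + 0.0025 + 0.0289 = 0.1864
B_P4 = 1 / 0.1864 = 5.3648
Σp_P1ᵢ² = 0.13² + 0.05² + 0.04² + 0.35² + 0.06² + 0.03² + 0.34² = 0.0169 + 0.0025 + 0.0016 + 0.1225 + 0.0036 + 0.0009 + 0.1156 = 0.2636
B_P1 = 1 / 0.2636 = 3.7936
Ranking by B (broadest → narrowest): population P4 (5.36) > population P1 (3.79) > population P3 (3.20)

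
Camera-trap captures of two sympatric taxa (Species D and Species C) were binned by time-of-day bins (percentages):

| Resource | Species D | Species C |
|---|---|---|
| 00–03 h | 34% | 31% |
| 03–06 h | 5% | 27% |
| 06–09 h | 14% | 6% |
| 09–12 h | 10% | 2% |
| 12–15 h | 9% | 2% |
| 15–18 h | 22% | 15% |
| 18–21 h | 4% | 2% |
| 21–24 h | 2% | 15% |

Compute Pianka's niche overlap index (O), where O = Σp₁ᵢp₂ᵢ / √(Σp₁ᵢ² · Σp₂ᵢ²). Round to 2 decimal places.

Convert percentages to proportions (divide by 100).
Σ p₁ᵢp₂ᵢ = 0.1054 + 0.0135 + 0.0084 + 0.0020 + 0.0018 + 0.0330 + 0.0008 + 0.0030 = 0.1679
Σp_1ᵢ² = 0.34² + 0.05² + 0.14² + 0.10² + 0.09² + 0.22² + 0.04² + 0.02² = 0.1156 + 0.0025 + 0.0196 + 0.0100 + 0.0081 + 0.0484 + 0.0016 + 0.0004 = 0.2062
Σp_2ᵢ² = 0.31² + 0.27² + 0.06² + 0.02² + 0.02² + 0.15² + 0.02² + 0.15² = 0.0961 + 0.0729 + 0.0036 + 0.0004 + 0.0004 + 0.0225 + 0.0004 + 0.0225 = 0.2188
O = 0.1679 / √(0.2062 × 0.2188) = 0.1679 / 0.21241 = 0.7905

0.79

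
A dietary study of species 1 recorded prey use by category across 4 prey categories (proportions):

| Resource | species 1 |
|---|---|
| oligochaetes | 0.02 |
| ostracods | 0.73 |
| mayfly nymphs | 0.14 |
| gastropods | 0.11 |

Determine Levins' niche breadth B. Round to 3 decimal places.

Σpᵢ² = 0.02² + 0.73² + 0.14² + 0.11² = 0.0004 + 0.5329 + 0.0196 + 0.0121 = 0.5650
B = 1 / 0.5650 = 1.76991

1.770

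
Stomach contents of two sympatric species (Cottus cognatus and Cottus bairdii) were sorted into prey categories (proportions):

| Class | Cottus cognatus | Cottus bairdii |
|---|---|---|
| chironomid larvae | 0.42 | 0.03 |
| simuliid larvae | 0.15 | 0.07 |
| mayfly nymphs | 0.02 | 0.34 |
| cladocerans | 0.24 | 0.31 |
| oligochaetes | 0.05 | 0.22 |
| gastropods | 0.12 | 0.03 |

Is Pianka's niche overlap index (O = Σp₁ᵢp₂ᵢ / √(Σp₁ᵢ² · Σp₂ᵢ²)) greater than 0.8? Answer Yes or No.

No

Σ p₁ᵢp₂ᵢ = 0.0126 + 0.0105 + 0.0068 + 0.0744 + 0.0110 + 0.0036 = 0.1189
Σp_1ᵢ² = 0.42² + 0.15² + 0.02² + 0.24² + 0.05² + 0.12² = 0.1764 + 0.0225 + 0.0004 + 0.0576 + 0.0025 + 0.0144 = 0.2738
Σp_2ᵢ² = 0.03² + 0.07² + 0.34² + 0.31² + 0.22² + 0.03² = 0.0009 + 0.0049 + 0.1156 + 0.0961 + 0.0484 + 0.0009 = 0.2668
O = 0.1189 / √(0.2738 × 0.2668) = 0.1189 / 0.27028 = 0.4399
O = 0.4399 < 0.8 → No.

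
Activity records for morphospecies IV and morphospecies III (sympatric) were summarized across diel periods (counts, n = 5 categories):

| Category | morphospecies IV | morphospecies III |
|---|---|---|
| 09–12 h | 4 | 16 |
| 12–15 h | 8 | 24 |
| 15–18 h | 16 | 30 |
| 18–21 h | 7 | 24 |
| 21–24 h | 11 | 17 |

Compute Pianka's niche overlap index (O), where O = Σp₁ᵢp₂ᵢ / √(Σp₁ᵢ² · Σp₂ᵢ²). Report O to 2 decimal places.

Proportions for morphospecies IV (n=46): 4/46=0.0870, 8/46=0.1739, 16/46=0.3478, 7/46=0.1522, 11/46=0.2391
Proportions for morphospecies III (n=111): 16/111=0.1441, 24/111=0.2162, 30/111=0.2703, 24/111=0.2162, 17/111=0.1532
Σ p₁ᵢp₂ᵢ = 0.012537 + 0.037597 + 0.094010 + 0.032906 + 0.036630 = 0.213680
Σp_1ᵢ² = 0.0870² + 0.1739² + 0.3478² + 0.1522² + 0.2391² = 0.007569 + 0.030241 + 0.120965 + 0.023165 + 0.057169 = 0.239109
Σp_2ᵢ² = 0.1441² + 0.2162² + 0.2703² + 0.2162² + 0.1532² = 0.020765 + 0.046742 + 0.073062 + 0.046742 + 0.023470 = 0.210781
O = 0.213680 / √(0.239109 × 0.210781) = 0.213680 / 0.2244986 = 0.9518

0.95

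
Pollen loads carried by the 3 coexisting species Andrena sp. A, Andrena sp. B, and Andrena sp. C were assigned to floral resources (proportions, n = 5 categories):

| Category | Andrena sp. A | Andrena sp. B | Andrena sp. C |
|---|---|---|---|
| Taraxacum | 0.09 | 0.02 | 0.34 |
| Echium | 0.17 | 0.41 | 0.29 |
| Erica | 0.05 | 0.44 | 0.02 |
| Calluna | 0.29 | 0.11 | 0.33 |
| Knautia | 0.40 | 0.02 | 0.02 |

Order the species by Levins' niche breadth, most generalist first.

Σp_Aᵢ² = 0.09² + 0.17² + 0.05² + 0.29² + 0.40² = 0.0081 + 0.0289 + 0.0025 + 0.0841 + 0.1600 = 0.2836
B_A = 1 / 0.2836 = 3.5261
Σp_Bᵢ² = 0.02² + 0.41² + 0.44² + 0.11² + 0.02² = 0.0004 + 0.1681 + 0.1936 + 0.0121 + 0.0004 = 0.3746
B_B = 1 / 0.3746 = 2.6695
Σp_Cᵢ² = 0.34² + 0.29² + 0.02² + 0.33² + 0.02² = 0.1156 + 0.0841 + 0.0004 + 0.1089 + 0.0004 = 0.3094
B_C = 1 / 0.3094 = 3.2321
Ranking by B (broadest → narrowest): Andrena sp. A (3.53) > Andrena sp. C (3.23) > Andrena sp. B (2.67)

Andrena sp. A > Andrena sp. C > Andrena sp. B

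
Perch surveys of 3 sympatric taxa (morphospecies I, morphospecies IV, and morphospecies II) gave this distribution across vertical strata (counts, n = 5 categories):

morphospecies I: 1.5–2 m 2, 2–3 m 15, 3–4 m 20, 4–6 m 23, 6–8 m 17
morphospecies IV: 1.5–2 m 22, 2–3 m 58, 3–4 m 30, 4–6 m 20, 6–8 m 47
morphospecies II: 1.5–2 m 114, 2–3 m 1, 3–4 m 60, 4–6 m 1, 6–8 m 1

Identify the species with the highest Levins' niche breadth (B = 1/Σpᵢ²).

Proportions for morphospecies I (n=77): 2/77=0.0260, 15/77=0.1948, 20/77=0.2597, 23/77=0.2987, 17/77=0.2208
Proportions for morphospecies IV (n=177): 22/177=0.1243, 58/177=0.3277, 30/177=0.1695, 20/177=0.1130, 47/177=0.2655
Proportions for morphospecies II (n=177): 114/177=0.6441, 1/177=0.0056, 60/177=0.3390, 1/177=0.0056, 1/177=0.0056
Σp_Iᵢ² = 0.0260² + 0.1948² + 0.2597² + 0.2987² + 0.2208² = 0.000676 + 0.037947 + 0.067444 + 0.089222 + 0.048753 = 0.244042
B_I = 1 / 0.244042 = 4.0977
Σp_IVᵢ² = 0.1243² + 0.3277² + 0.1695² + 0.1130² + 0.2655² = 0.015450 + 0.107387 + 0.028730 + 0.012769 + 0.070490 = 0.234826
B_IV = 1 / 0.234826 = 4.2585
Σp_IIᵢ² = 0.6441² + 0.0056² + 0.3390² + 0.0056² + 0.0056² = 0.414865 + 0.000031 + 0.114921 + 0.000031 + 0.000031 = 0.529879
B_II = 1 / 0.529879 = 1.8872
Highest B → broadest niche (most generalist): morphospecies IV (B = 4.26).

morphospecies IV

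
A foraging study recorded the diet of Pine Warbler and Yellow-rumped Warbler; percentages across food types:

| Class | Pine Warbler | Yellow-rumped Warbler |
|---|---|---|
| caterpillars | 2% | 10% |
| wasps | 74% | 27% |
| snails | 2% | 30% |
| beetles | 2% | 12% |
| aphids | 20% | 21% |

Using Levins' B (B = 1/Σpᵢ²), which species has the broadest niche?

Yellow-rumped Warbler

Convert percentages to proportions (divide by 100).
Σp_Pineᵢ² = 0.02² + 0.74² + 0.02² + 0.02² + 0.20² = 0.0004 + 0.5476 + 0.0004 + 0.0004 + 0.0400 = 0.5888
B_Pine = 1 / 0.5888 = 1.6984
Σp_Yellᵢ² = 0.10² + 0.27² + 0.30² + 0.12² + 0.21² = 0.0100 + 0.0729 + 0.0900 + 0.0144 + 0.0441 = 0.2314
B_Yell = 1 / 0.2314 = 4.3215
Highest B → broadest niche (most generalist): Yellow-rumped Warbler (B = 4.32).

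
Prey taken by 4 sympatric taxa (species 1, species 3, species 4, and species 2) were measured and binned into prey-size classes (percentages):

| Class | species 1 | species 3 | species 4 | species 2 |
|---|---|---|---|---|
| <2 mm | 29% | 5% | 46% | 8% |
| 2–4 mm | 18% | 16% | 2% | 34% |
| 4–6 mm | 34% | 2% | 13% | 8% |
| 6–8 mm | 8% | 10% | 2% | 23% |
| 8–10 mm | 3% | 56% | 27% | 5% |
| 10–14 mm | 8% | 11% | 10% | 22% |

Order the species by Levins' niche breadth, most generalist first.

Convert percentages to proportions (divide by 100).
Σp_1ᵢ² = 0.29² + 0.18² + 0.34² + 0.08² + 0.03² + 0.08² = 0.0841 + 0.0324 + 0.1156 + 0.0064 + 0.0009 + 0.0064 = 0.2458
B_1 = 1 / 0.2458 = 4.0683
Σp_3ᵢ² = 0.05² + 0.16² + 0.02² + 0.10² + 0.56² + 0.11² = 0.0025 + 0.0256 + 0.0004 + 0.0100 + 0.3136 + 0.0121 = 0.3642
B_3 = 1 / 0.3642 = 2.7457
Σp_4ᵢ² = 0.46² + 0.02² + 0.13² + 0.02² + 0.27² + 0.10² = 0.2116 + 0.0004 + 0.0169 + 0.0004 + 0.0729 + 0.0100 = 0.3122
B_4 = 1 / 0.3122 = 3.2031
Σp_2ᵢ² = 0.08² + 0.34² + 0.08² + 0.23² + 0.05² + 0.22² = 0.0064 + 0.1156 + 0.0064 + 0.0529 + 0.0025 + 0.0484 = 0.2322
B_2 = 1 / 0.2322 = 4.3066
Ranking by B (broadest → narrowest): species 2 (4.31) > species 1 (4.07) > species 4 (3.20) > species 3 (2.75)

species 2 > species 1 > species 4 > species 3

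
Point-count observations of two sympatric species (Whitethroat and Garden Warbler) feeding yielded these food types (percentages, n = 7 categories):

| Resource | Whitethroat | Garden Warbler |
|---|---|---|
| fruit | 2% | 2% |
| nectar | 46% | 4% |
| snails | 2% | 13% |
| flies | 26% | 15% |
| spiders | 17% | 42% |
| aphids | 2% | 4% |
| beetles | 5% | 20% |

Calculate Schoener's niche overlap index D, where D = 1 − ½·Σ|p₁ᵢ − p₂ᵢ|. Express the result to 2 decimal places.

0.47

Convert percentages to proportions (divide by 100).
Σ|p₁ᵢ − p₂ᵢ| = 0.00 + 0.42 + 0.11 + 0.11 + 0.25 + 0.02 + 0.15 = 1.06
D = 1 − ½ × 1.06 = 1 − 0.530 = 0.4700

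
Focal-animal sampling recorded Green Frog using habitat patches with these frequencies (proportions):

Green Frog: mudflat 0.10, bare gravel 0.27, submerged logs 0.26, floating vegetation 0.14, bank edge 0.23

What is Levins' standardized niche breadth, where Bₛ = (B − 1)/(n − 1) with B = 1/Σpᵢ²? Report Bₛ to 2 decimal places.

0.87

Σpᵢ² = 0.10² + 0.27² + 0.26² + 0.14² + 0.23² = 0.0100 + 0.0729 + 0.0676 + 0.0196 + 0.0529 = 0.2230
B = 1 / 0.2230 = 4.4843
Bₛ = (B − 1)/(n − 1) = (4.4843 − 1)/(5 − 1) = 3.4843/4 = 0.8711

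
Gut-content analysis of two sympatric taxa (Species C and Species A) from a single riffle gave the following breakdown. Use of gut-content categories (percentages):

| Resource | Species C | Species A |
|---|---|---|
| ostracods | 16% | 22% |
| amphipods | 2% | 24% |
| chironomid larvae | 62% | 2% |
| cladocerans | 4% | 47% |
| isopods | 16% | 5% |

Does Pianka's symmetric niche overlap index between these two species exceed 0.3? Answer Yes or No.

Convert percentages to proportions (divide by 100).
Σ p₁ᵢp₂ᵢ = 0.0352 + 0.0048 + 0.0124 + 0.0188 + 0.0080 = 0.0792
Σp_1ᵢ² = 0.16² + 0.02² + 0.62² + 0.04² + 0.16² = 0.0256 + 0.0004 + 0.3844 + 0.0016 + 0.0256 = 0.4376
Σp_2ᵢ² = 0.22² + 0.24² + 0.02² + 0.47² + 0.05² = 0.0484 + 0.0576 + 0.0004 + 0.2209 + 0.0025 = 0.3298
O = 0.0792 / √(0.4376 × 0.3298) = 0.0792 / 0.37990 = 0.2085
O = 0.2085 < 0.3 → No.

No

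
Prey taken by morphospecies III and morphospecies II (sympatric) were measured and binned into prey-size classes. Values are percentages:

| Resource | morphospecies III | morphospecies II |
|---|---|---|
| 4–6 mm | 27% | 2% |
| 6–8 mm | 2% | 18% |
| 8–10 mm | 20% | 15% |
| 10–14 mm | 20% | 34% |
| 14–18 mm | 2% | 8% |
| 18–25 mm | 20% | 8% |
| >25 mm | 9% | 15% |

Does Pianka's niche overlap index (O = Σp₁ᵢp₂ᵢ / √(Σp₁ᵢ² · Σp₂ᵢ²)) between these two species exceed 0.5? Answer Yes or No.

Convert percentages to proportions (divide by 100).
Σ p₁ᵢp₂ᵢ = 0.0054 + 0.0036 + 0.0300 + 0.0680 + 0.0016 + 0.0160 + 0.0135 = 0.1381
Σp_1ᵢ² = 0.27² + 0.02² + 0.20² + 0.20² + 0.02² + 0.20² + 0.09² = 0.0729 + 0.0004 + 0.0400 + 0.0400 + 0.0004 + 0.0400 + 0.0081 = 0.2018
Σp_2ᵢ² = 0.02² + 0.18² + 0.15² + 0.34² + 0.08² + 0.08² + 0.15² = 0.0004 + 0.0324 + 0.0225 + 0.1156 + 0.0064 + 0.0064 + 0.0225 = 0.2062
O = 0.1381 / √(0.2018 × 0.2062) = 0.1381 / 0.20399 = 0.6770
O = 0.6770 > 0.5 → Yes.

Yes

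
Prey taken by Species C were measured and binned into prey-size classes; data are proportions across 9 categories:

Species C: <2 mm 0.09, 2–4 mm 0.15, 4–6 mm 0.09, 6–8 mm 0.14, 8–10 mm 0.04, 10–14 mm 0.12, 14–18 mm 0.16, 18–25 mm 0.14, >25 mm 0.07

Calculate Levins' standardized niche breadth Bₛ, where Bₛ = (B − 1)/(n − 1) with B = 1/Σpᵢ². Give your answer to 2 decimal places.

0.88

Σpᵢ² = 0.09² + 0.15² + 0.09² + 0.14² + 0.04² + 0.12² + 0.16² + 0.14² + 0.07² = 0.0081 + 0.0225 + 0.0081 + 0.0196 + 0.0016 + 0.0144 + 0.0256 + 0.0196 + 0.0049 = 0.1244
B = 1 / 0.1244 = 8.0386
Bₛ = (B − 1)/(n − 1) = (8.0386 − 1)/(9 − 1) = 7.0386/8 = 0.8798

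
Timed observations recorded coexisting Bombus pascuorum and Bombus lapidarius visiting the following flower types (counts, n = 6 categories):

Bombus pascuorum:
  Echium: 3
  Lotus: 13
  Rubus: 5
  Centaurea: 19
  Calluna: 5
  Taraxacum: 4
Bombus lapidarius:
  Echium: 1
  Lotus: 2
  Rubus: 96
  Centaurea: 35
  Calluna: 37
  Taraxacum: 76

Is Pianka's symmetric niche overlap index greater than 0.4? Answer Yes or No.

Proportions for Bombus pascuorum (n=49): 3/49=0.0612, 13/49=0.2653, 5/49=0.1020, 19/49=0.3878, 5/49=0.1020, 4/49=0.0816
Proportions for Bombus lapidarius (n=247): 1/247=0.0040, 2/247=0.0081, 96/247=0.3887, 35/247=0.1417, 37/247=0.1498, 76/247=0.3077
Σ p₁ᵢp₂ᵢ = 0.000245 + 0.002149 + 0.039647 + 0.054951 + 0.015280 + 0.025108 = 0.137380
Σp_1ᵢ² = 0.0612² + 0.2653² + 0.1020² + 0.3878² + 0.1020² + 0.0816² = 0.003745 + 0.070384 + 0.010404 + 0.150389 + 0.010404 + 0.006659 = 0.251985
Σp_2ᵢ² = 0.0040² + 0.0081² + 0.3887² + 0.1417² + 0.1498² + 0.3077² = 0.000016 + 0.000066 + 0.151088 + 0.020079 + 0.022440 + 0.094679 = 0.288368
O = 0.137380 / √(0.251985 × 0.288368) = 0.137380 / 0.2695634 = 0.5096
O = 0.5096 > 0.4 → Yes.

Yes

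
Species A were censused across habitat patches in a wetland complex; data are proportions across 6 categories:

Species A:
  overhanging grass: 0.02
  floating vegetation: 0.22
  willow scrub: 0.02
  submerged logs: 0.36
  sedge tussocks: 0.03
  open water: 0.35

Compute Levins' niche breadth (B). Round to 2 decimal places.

Σpᵢ² = 0.02² + 0.22² + 0.02² + 0.36² + 0.03² + 0.35² = 0.0004 + 0.0484 + 0.0004 + 0.1296 + 0.0009 + 0.1225 = 0.3022
B = 1 / 0.3022 = 3.3091

3.31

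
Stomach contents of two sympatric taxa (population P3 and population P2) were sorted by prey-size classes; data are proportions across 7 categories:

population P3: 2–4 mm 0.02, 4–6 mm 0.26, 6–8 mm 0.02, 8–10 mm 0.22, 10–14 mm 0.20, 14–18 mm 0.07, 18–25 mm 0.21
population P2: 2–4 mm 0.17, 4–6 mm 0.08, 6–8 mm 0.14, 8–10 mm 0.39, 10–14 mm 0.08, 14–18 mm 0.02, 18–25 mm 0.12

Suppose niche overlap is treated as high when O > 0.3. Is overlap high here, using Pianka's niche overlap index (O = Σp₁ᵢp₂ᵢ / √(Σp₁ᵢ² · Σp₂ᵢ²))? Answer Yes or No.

Σ p₁ᵢp₂ᵢ = 0.0034 + 0.0208 + 0.0028 + 0.0858 + 0.0160 + 0.0014 + 0.0252 = 0.1554
Σp_1ᵢ² = 0.02² + 0.26² + 0.02² + 0.22² + 0.20² + 0.07² + 0.21² = 0.0004 + 0.0676 + 0.0004 + 0.0484 + 0.0400 + 0.0049 + 0.0441 = 0.2058
Σp_2ᵢ² = 0.17² + 0.08² + 0.14² + 0.39² + 0.08² + 0.02² + 0.12² = 0.0289 + 0.0064 + 0.0196 + 0.1521 + 0.0064 + 0.0004 + 0.0144 = 0.2282
O = 0.1554 / √(0.2058 × 0.2282) = 0.1554 / 0.21671 = 0.7171
O = 0.7171 > 0.3 → Yes.

Yes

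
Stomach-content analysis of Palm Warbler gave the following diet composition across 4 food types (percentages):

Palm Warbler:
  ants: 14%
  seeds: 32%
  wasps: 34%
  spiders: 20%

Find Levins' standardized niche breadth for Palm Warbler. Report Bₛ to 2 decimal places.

0.87

Convert percentages to proportions (divide by 100).
Σpᵢ² = 0.14² + 0.32² + 0.34² + 0.20² = 0.0196 + 0.1024 + 0.1156 + 0.0400 = 0.2776
B = 1 / 0.2776 = 3.6023
Bₛ = (B − 1)/(n − 1) = (3.6023 − 1)/(4 − 1) = 2.6023/3 = 0.8674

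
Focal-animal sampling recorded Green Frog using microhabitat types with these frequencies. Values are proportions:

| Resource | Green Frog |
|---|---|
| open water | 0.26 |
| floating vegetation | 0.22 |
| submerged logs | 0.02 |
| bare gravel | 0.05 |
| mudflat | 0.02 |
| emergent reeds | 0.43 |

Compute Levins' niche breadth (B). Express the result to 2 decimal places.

Σpᵢ² = 0.26² + 0.22² + 0.02² + 0.05² + 0.02² + 0.43² = 0.0676 + 0.0484 + 0.0004 + 0.0025 + 0.0004 + 0.1849 = 0.3042
B = 1 / 0.3042 = 3.2873

3.29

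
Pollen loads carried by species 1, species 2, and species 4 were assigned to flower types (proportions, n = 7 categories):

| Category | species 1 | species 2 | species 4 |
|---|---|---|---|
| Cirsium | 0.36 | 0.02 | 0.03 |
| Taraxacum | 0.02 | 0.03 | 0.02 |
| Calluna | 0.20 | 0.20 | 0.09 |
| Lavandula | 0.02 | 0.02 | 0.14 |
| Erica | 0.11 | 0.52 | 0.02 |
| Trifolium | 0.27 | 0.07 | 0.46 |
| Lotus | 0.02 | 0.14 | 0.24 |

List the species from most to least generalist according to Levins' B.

Σp_1ᵢ² = 0.36² + 0.02² + 0.20² + 0.02² + 0.11² + 0.27² + 0.02² = 0.1296 + 0.0004 + 0.0400 + 0.0004 + 0.0121 + 0.0729 + 0.0004 = 0.2558
B_1 = 1 / 0.2558 = 3.9093
Σp_2ᵢ² = 0.02² + 0.03² + 0.20² + 0.02² + 0.52² + 0.07² + 0.14² = 0.0004 + 0.0009 + 0.0400 + 0.0004 + 0.2704 + 0.0049 + 0.0196 = 0.3366
B_2 = 1 / 0.3366 = 2.9709
Σp_4ᵢ² = 0.03² + 0.02² + 0.09² + 0.14² + 0.02² + 0.46² + 0.24² = 0.0009 + 0.0004 + 0.0081 + 0.0196 + 0.0004 + 0.2116 + 0.0576 = 0.2986
B_4 = 1 / 0.2986 = 3.3490
Ranking by B (broadest → narrowest): species 1 (3.91) > species 4 (3.35) > species 2 (2.97)

species 1 > species 4 > species 2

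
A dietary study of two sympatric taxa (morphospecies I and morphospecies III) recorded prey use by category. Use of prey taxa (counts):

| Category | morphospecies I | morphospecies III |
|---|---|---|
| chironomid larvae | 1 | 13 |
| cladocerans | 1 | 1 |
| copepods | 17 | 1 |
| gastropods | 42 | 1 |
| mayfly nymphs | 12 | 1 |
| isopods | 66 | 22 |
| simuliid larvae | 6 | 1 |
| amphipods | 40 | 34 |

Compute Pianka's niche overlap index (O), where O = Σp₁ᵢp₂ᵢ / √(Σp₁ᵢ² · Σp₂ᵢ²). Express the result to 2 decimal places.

Proportions for morphospecies I (n=185): 1/185=0.0054, 1/185=0.0054, 17/185=0.0919, 42/185=0.2270, 12/185=0.0649, 66/185=0.3568, 6/185=0.0324, 40/185=0.2162
Proportions for morphospecies III (n=74): 13/74=0.1757, 1/74=0.0135, 1/74=0.0135, 1/74=0.0135, 1/74=0.0135, 22/74=0.2973, 1/74=0.0135, 34/74=0.4595
Σ p₁ᵢp₂ᵢ = 0.000949 + 0.000073 + 0.001241 + 0.003065 + 0.000876 + 0.106077 + 0.000437 + 0.099344 = 0.212062
Σp_1ᵢ² = 0.0054² + 0.0054² + 0.0919² + 0.2270² + 0.0649² + 0.3568² + 0.0324² + 0.2162² = 0.000029 + 0.000029 + 0.008446 + 0.051529 + 0.004212 + 0.127306 + 0.001050 + 0.046742 = 0.239343
Σp_2ᵢ² = 0.1757² + 0.0135² + 0.0135² + 0.0135² + 0.0135² + 0.2973² + 0.0135² + 0.4595² = 0.030870 + 0.000182 + 0.000182 + 0.000182 + 0.000182 + 0.088387 + 0.000182 + 0.211140 = 0.331307
O = 0.212062 / √(0.239343 × 0.331307) = 0.212062 / 0.2815955 = 0.7531

0.75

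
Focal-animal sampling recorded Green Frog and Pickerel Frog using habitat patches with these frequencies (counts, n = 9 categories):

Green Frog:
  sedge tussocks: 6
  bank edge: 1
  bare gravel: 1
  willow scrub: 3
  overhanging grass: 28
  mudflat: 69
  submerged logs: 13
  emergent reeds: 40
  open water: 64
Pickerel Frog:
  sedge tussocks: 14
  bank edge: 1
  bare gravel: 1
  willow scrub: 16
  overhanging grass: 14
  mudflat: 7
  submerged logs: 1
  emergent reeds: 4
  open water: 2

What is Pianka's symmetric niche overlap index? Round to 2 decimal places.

0.46

Proportions for Green Frog (n=225): 6/225=0.0267, 1/225=0.0044, 1/225=0.0044, 3/225=0.0133, 28/225=0.1244, 69/225=0.3067, 13/225=0.0578, 40/225=0.1778, 64/225=0.2844
Proportions for Pickerel Frog (n=60): 14/60=0.2333, 1/60=0.0167, 1/60=0.0167, 16/60=0.2667, 14/60=0.2333, 7/60=0.1167, 1/60=0.0167, 4/60=0.0667, 2/60=0.0333
Σ p₁ᵢp₂ᵢ = 0.006229 + 0.000073 + 0.000073 + 0.003547 + 0.029023 + 0.035792 + 0.000965 + 0.011859 + 0.009471 = 0.097032
Σp_1ᵢ² = 0.0267² + 0.0044² + 0.0044² + 0.0133² + 0.1244² + 0.3067² + 0.0578² + 0.1778² + 0.2844² = 0.000713 + 0.000019 + 0.000019 + 0.000177 + 0.015475 + 0.094065 + 0.003341 + 0.031613 + 0.080883 = 0.226305
Σp_2ᵢ² = 0.2333² + 0.0167² + 0.0167² + 0.2667² + 0.2333² + 0.1167² + 0.0167² + 0.0667² + 0.0333² = 0.054429 + 0.000279 + 0.000279 + 0.071129 + 0.054429 + 0.013619 + 0.000279 + 0.004449 + 0.001109 = 0.200001
O = 0.097032 / √(0.226305 × 0.200001) = 0.097032 / 0.2127469 = 0.4561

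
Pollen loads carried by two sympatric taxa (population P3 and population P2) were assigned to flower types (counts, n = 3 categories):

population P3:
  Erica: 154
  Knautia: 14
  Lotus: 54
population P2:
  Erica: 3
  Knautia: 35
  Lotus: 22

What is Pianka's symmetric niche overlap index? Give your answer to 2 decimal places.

0.32

Proportions for population P3 (n=222): 154/222=0.6937, 14/222=0.0631, 54/222=0.2432
Proportions for population P2 (n=60): 3/60=0.0500, 35/60=0.5833, 22/60=0.3667
Σ p₁ᵢp₂ᵢ = 0.034685 + 0.036806 + 0.089181 = 0.160672
Σp_1ᵢ² = 0.6937² + 0.0631² + 0.2432² = 0.481220 + 0.003982 + 0.059146 = 0.544348
Σp_2ᵢ² = 0.0500² + 0.5833² + 0.3667² = 0.002500 + 0.340239 + 0.134469 = 0.477208
O = 0.160672 / √(0.544348 × 0.477208) = 0.160672 / 0.5096736 = 0.3152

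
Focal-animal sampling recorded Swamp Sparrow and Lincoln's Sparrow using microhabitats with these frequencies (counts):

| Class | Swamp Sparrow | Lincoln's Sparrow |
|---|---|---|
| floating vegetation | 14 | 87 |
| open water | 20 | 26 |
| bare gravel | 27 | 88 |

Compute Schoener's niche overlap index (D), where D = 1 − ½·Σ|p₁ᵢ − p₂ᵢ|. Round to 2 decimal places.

0.80

Proportions for Swamp Sparrow (n=61): 14/61=0.2295, 20/61=0.3279, 27/61=0.4426
Proportions for Lincoln's Sparrow (n=201): 87/201=0.4328, 26/201=0.1294, 88/201=0.4378
Σ|p₁ᵢ − p₂ᵢ| = 0.2033 + 0.1985 + 0.0048 = 0.4066
D = 1 − ½ × 0.4066 = 1 − 0.20330 = 0.79670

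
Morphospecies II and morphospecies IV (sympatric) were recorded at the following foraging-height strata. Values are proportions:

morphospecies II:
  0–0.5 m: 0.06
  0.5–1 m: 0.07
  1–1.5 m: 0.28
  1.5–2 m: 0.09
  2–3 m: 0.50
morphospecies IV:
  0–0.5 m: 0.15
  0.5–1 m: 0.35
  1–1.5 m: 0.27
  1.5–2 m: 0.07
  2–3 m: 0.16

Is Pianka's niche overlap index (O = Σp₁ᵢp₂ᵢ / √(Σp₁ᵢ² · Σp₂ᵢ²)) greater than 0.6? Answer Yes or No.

Yes

Σ p₁ᵢp₂ᵢ = 0.0090 + 0.0245 + 0.0756 + 0.0063 + 0.0800 = 0.1954
Σp_1ᵢ² = 0.06² + 0.07² + 0.28² + 0.09² + 0.50² = 0.0036 + 0.0049 + 0.0784 + 0.0081 + 0.2500 = 0.3450
Σp_2ᵢ² = 0.15² + 0.35² + 0.27² + 0.07² + 0.16² = 0.0225 + 0.1225 + 0.0729 + 0.0049 + 0.0256 = 0.2484
O = 0.1954 / √(0.3450 × 0.2484) = 0.1954 / 0.29274 = 0.6675
O = 0.6675 > 0.6 → Yes.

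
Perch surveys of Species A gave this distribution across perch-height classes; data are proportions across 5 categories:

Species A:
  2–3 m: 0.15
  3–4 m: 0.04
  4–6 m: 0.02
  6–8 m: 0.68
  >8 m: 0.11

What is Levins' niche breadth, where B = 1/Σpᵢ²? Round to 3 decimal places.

2.004

Σpᵢ² = 0.15² + 0.04² + 0.02² + 0.68² + 0.11² = 0.0225 + 0.0016 + 0.0004 + 0.4624 + 0.0121 = 0.4990
B = 1 / 0.4990 = 2.00401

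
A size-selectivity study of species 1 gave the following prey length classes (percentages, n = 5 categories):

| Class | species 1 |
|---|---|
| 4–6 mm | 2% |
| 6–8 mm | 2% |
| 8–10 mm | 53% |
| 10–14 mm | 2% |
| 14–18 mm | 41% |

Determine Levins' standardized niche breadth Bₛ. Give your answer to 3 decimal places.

0.305

Convert percentages to proportions (divide by 100).
Σpᵢ² = 0.02² + 0.02² + 0.53² + 0.02² + 0.41² = 0.0004 + 0.0004 + 0.2809 + 0.0004 + 0.1681 = 0.4502
B = 1 / 0.4502 = 2.22124
Bₛ = (B − 1)/(n − 1) = (2.22124 − 1)/(5 − 1) = 1.22124/4 = 0.30531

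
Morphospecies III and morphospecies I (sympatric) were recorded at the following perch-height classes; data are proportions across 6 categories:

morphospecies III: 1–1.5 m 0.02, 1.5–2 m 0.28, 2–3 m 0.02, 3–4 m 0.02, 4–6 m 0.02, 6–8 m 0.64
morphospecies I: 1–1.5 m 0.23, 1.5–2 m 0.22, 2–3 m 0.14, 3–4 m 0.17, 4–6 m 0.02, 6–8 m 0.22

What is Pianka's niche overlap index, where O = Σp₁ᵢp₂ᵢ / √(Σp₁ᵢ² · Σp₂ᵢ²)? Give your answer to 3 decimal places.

Σ p₁ᵢp₂ᵢ = 0.0046 + 0.0616 + 0.0028 + 0.0034 + 0.0004 + 0.1408 = 0.2136
Σp_1ᵢ² = 0.02² + 0.28² + 0.02² + 0.02² + 0.02² + 0.64² = 0.0004 + 0.0784 + 0.0004 + 0.0004 + 0.0004 + 0.4096 = 0.4896
Σp_2ᵢ² = 0.23² + 0.22² + 0.14² + 0.17² + 0.02² + 0.22² = 0.0529 + 0.0484 + 0.0196 + 0.0289 + 0.0004 + 0.0484 = 0.1986
O = 0.2136 / √(0.4896 × 0.1986) = 0.2136 / 0.311825 = 0.68500

0.685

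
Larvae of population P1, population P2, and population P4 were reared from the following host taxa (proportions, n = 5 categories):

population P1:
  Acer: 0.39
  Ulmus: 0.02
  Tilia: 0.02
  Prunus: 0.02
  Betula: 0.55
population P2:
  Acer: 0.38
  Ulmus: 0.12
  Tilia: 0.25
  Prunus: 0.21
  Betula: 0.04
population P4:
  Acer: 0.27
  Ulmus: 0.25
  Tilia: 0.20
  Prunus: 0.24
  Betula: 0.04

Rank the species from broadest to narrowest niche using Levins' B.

population P4 > population P2 > population P1

Σp_P1ᵢ² = 0.39² + 0.02² + 0.02² + 0.02² + 0.55² = 0.1521 + 0.0004 + 0.0004 + 0.0004 + 0.3025 = 0.4558
B_P1 = 1 / 0.4558 = 2.1939
Σp_P2ᵢ² = 0.38² + 0.12² + 0.25² + 0.21² + 0.04² = 0.1444 + 0.0144 + 0.0625 + 0.0441 + 0.0016 = 0.2670
B_P2 = 1 / 0.2670 = 3.7453
Σp_P4ᵢ² = 0.27² + 0.25² + 0.20² + 0.24² + 0.04² = 0.0729 + 0.0625 + 0.0400 + 0.0576 + 0.0016 = 0.2346
B_P4 = 1 / 0.2346 = 4.2626
Ranking by B (broadest → narrowest): population P4 (4.26) > population P2 (3.75) > population P1 (2.19)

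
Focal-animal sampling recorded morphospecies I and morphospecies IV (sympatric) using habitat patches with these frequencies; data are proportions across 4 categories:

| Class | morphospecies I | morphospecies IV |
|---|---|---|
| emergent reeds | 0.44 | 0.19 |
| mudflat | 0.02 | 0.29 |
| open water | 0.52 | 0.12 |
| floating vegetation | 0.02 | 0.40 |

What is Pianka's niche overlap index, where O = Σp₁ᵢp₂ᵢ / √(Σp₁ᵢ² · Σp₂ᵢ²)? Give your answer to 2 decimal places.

Σ p₁ᵢp₂ᵢ = 0.0836 + 0.0058 + 0.0624 + 0.0080 = 0.1598
Σp_1ᵢ² = 0.44² + 0.02² + 0.52² + 0.02² = 0.1936 + 0.0004 + 0.2704 + 0.0004 = 0.4648
Σp_2ᵢ² = 0.19² + 0.29² + 0.12² + 0.40² = 0.0361 + 0.0841 + 0.0144 + 0.1600 = 0.2946
O = 0.1598 / √(0.4648 × 0.2946) = 0.1598 / 0.37004 = 0.4318

0.43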